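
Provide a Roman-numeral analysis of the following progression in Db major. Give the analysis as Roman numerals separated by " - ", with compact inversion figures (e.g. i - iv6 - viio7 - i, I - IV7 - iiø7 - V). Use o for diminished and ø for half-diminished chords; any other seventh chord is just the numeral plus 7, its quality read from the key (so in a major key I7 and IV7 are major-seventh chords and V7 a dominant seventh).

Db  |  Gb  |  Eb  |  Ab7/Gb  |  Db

Db has root Db, degree 1 in Db major, so I.
Gb: major triad on Gb = scale degree 4 → IV.
Eb: chromatic; Eb is V of V, so V/V.
Ab7/Gb: dominant seventh chord on Ab = scale degree 5 → V42.
Db: major triad on Db = scale degree 1 → I.

I - IV - V/V - V42 - I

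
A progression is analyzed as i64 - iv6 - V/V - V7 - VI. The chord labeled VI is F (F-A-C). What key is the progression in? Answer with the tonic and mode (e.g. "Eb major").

The anchor chord is a major triad on F, labeled VI.
Counting down 5 scale steps from F places the tonic on A; a major triad on degree 6 is diatonic only in minor.

A minor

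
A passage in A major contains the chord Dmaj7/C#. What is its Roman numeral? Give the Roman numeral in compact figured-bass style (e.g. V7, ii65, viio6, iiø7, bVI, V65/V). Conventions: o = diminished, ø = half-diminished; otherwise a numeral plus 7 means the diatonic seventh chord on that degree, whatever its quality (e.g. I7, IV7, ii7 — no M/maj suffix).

IV42

Stacked in thirds the chord is D-F#-A-C#: a major seventh chord on D.
D is scale degree 4 in A major, and a major seventh chord on that degree is written IV7.
With C# in the bass the chord is in third inversion, so the figured bass is 42.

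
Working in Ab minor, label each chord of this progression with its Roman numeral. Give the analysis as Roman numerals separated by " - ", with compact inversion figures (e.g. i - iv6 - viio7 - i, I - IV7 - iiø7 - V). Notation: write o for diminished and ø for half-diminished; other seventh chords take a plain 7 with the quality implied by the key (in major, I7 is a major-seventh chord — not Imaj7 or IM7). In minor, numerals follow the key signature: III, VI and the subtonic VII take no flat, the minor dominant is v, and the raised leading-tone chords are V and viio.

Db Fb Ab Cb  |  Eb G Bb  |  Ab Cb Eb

Db-Fb-Ab-Cb: minor seventh chord on Db = scale degree 4 → iv7.
Eb-G-Bb: major triad on Eb = scale degree 5 → V.
Ab-Cb-Eb: minor triad on Ab = scale degree 1 → i.

iv7 - V - i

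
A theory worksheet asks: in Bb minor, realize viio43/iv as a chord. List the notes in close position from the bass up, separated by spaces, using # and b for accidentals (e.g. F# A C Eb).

viio43/iv is a secondary leading-tone chord. The target iv is Eb in Bb minor; the applied chord is rooted a semitone below, on D.
Building a fully diminished seventh chord on D gives D-F-Ab-Cb.
The figured bass 43 indicates second inversion, placing the fifth (Ab) in the bass: Ab-Cb-D-F.

Ab Cb D F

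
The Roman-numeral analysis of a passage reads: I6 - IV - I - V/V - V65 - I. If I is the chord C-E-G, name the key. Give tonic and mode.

The chord C is a major triad rooted on C; its label is I.
If C is scale degree 1 and the mode makes that degree carry a major triad, the tonic is C and the mode is major.

C major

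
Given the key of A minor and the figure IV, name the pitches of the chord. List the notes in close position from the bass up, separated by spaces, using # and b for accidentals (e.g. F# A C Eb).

D F# A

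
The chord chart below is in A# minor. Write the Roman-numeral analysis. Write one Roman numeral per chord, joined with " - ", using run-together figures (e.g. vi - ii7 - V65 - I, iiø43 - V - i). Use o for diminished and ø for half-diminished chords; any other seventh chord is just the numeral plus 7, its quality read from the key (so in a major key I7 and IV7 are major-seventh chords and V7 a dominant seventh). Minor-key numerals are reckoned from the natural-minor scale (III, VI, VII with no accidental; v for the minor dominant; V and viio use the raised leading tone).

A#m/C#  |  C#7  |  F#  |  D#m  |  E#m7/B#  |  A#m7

i6 - V7/VI - VI - iv - v43 - i7

A#m/C#: minor triad on A# = scale degree 1 → i6.
C#7 is the secondary dominant of VI (dominant seventh chord on C#): V7/VI.
F# has root F#, degree 6 in A# minor, so VI.
D#m: root D# is the subdominant; minor triad there is iv.
E#m7/B#: minor seventh chord on E# = scale degree 5 → v43.
A#m7: minor seventh chord on A# = scale degree 1 → i7.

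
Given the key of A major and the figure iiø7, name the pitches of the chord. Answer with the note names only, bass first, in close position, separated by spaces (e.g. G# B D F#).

B D F A

iiø7 is the half-diminished supertonic seventh, borrowed from the parallel minor. In A major that root is B.
So the chord is B-D-F-A, a half-diminished seventh chord.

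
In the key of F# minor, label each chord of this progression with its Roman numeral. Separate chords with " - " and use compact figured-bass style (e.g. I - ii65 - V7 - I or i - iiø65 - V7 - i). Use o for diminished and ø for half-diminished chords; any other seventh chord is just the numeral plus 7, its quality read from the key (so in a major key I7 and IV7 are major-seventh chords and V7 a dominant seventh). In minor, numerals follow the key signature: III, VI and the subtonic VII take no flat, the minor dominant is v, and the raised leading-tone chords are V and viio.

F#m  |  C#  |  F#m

i - V - i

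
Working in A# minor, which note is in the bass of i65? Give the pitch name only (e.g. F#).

C#

i in A# minor has root A#; the chord is A#-C#-E#-G#.
The figure 65 means first inversion — the third is in the bass.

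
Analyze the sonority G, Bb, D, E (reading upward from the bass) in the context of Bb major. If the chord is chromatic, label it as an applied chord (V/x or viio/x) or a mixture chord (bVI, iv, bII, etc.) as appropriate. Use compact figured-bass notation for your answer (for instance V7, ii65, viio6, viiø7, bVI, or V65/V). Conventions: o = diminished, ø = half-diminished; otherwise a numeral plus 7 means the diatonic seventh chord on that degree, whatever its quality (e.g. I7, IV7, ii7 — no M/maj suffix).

viiø65/V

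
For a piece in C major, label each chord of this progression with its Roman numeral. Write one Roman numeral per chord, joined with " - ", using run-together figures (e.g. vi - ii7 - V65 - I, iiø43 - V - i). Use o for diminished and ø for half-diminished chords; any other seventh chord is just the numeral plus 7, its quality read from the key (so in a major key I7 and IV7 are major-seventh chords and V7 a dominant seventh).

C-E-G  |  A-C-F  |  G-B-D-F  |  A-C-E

I - IV6 - V7 - vi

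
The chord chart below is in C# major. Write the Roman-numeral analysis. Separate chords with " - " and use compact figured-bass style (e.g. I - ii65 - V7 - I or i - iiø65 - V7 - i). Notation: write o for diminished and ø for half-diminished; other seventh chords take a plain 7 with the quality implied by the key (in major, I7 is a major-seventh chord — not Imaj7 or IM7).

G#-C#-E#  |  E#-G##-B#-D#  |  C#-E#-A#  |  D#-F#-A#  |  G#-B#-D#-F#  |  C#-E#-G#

G#-C#-E#: major triad on C# = scale degree 1 → I64.
E#-G##-B#-D# is the secondary dominant of vi (dominant seventh chord on E#): V7/vi.
C#-E#-A# has root A#, degree 6 in C# major, so vi6.
D#-F#-A# has root D#, degree 2 in C# major, so ii.
G#-B#-D#-F#: root G# is the dominant; dominant seventh chord there is V7.
C#-E#-G#: major triad on C# = scale degree 1 → I.

I64 - V7/vi - vi6 - ii - V7 - I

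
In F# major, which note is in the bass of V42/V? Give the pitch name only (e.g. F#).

F#

The applied chord V42/V is rooted on G#: G#-B#-D#-F#.
The figure 42 means third inversion — the seventh is in the bass.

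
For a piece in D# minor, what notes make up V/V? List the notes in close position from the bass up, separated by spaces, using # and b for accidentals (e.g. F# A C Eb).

The slash means an applied dominant: we want the dominant of V. In D# minor, V is A# major, and its dominant is built on E#.
Building a major triad on E# gives E#-G##-B#.

E# G## B#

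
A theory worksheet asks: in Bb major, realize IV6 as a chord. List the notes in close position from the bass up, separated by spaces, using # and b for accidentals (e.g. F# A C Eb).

G Bb Eb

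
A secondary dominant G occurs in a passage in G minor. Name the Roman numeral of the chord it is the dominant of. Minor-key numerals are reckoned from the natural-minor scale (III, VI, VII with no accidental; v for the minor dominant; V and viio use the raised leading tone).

iv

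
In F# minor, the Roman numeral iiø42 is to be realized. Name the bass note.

F#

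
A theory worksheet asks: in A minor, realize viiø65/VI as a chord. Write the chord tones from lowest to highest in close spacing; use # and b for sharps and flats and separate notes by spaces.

G Bb D E

viiø65/VI is a secondary leading-tone chord. The target VI is F in A minor; the applied chord is rooted a semitone below, on E.
Building a half-diminished seventh chord on E gives E-G-Bb-D.
With the 65 figure the chord is in first inversion; from the bass G upward in close position it reads G-Bb-D-E.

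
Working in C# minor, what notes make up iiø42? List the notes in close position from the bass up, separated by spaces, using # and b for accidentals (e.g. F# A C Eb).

In C# minor, the second degree is D#, and the diatonic chord built there is a half-diminished seventh chord.
Stacking thirds from D# gives D#-F#-A-C#.
With the 42 figure the chord is in third inversion; from the bass C# upward in close position it reads C#-D#-F#-A.

C# D# F# A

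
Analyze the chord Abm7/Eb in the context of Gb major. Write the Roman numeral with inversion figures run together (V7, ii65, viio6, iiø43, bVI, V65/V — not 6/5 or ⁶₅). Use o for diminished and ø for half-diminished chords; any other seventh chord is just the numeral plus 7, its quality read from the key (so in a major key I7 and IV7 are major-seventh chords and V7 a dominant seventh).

ii43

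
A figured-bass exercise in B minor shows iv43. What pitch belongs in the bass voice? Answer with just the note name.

B

iv in B minor has root E; the chord is E-G-B-D.
The figure 43 means second inversion — the fifth is in the bass.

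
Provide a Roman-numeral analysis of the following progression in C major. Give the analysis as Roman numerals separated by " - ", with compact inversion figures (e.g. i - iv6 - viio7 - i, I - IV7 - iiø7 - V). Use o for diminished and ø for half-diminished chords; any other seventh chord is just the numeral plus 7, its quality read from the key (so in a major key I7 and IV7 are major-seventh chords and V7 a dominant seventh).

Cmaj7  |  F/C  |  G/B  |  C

Cmaj7 has root C, degree 1 in C major, so I7.
F/C has root F, degree 4 in C major, so IV64.
G/B has root G, degree 5 in C major, so V6.
C: root C is the tonic; major triad there is I.

I7 - IV64 - V6 - I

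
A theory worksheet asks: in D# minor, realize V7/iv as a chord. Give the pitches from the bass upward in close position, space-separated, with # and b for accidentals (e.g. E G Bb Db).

D# F## A# C#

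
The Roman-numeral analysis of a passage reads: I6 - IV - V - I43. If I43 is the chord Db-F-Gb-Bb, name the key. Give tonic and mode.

The anchor chord is a major seventh chord on Gb, labeled I43.
If Gb is scale degree 1 and the mode makes that degree carry a major seventh chord, the tonic is Gb and the mode is major.

Gb major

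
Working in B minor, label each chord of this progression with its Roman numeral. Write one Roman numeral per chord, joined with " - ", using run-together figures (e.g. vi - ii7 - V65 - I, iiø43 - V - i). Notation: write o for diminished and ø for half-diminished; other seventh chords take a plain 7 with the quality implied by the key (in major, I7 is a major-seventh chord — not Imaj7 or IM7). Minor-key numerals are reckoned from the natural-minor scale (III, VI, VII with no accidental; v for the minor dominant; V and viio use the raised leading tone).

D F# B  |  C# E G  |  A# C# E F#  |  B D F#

i6 - iio - V65 - i

D-F#-B: root B is the tonic; minor triad there is i6.
C#-E-G: root C# is the supertonic; diminished triad there is iio.
A#-C#-E-F#: dominant seventh chord on F# = scale degree 5 → V65.
B-D-F#: root B is the tonic; minor triad there is i.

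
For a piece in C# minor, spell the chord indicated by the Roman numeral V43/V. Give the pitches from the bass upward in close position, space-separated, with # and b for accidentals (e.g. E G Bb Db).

V43/V is a secondary dominant — the dominant seventh of V. V in C# minor is G#, so the applied chord's root is D#, a perfect fifth above.
Building a dominant seventh chord on D# gives D#-F##-A#-C#.
With the 43 figure the chord is in second inversion; from the bass A# upward in close position it reads A#-C#-D#-F##.

A# C# D# F##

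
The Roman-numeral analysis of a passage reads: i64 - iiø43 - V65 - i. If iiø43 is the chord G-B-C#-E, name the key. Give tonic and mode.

B minor

The anchor chord is a half-diminished seventh chord on C#, labeled iiø43.
iiø43 on C# implies C# is the supertonic; that puts the tonic at B, and the lowercase numeral fits minor mode.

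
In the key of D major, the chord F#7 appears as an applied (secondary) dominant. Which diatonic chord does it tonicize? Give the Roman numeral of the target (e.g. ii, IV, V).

The chord is a dominant seventh chord on F#.
A dominant resolves down a perfect fifth: F# → B. In D major, B is scale degree 6, i.e. vi.

vi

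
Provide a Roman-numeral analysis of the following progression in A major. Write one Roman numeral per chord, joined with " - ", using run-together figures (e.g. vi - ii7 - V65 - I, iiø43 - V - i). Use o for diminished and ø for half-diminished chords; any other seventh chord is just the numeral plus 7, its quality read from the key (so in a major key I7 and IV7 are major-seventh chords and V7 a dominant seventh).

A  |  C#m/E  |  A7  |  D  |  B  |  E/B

A: major triad on A = scale degree 1 → I.
C#m/E: root C# is the mediant; minor triad there is iii6.
A7: chromatic; A is V of IV, so V7/IV.
D: root D is the subdominant; major triad there is IV.
B is the secondary dominant of V (major triad on B): V/V.
E/B has root E, degree 5 in A major, so V64.

I - iii6 - V7/IV - IV - V/V - V64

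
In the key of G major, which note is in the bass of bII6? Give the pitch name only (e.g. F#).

bII in G major has root Ab; the chord is Ab-C-Eb.
The figure 6 means first inversion — the third is in the bass.

C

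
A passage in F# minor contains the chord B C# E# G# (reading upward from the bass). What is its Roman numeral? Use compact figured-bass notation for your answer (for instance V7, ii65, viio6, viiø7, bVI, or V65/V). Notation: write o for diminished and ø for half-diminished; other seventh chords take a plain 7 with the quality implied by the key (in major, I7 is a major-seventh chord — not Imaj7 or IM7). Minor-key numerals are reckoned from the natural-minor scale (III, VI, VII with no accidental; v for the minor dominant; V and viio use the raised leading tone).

V42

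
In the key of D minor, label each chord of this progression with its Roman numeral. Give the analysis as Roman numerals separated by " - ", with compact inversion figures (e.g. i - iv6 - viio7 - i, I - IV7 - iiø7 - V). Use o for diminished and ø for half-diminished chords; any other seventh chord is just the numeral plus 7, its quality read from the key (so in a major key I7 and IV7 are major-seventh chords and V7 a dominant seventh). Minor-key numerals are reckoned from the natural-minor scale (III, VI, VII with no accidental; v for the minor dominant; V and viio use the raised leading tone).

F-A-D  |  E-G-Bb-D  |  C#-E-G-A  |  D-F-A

i6 - iiø7 - V65 - i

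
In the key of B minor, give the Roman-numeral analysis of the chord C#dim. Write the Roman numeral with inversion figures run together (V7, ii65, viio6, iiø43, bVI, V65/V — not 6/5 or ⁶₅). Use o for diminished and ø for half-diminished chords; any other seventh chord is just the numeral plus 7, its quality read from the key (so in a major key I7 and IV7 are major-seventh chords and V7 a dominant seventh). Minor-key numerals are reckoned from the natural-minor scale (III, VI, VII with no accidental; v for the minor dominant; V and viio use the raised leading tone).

iio

The pitches C#-E-G form a diminished triad rooted on C#.
In B minor, C# is the supertonic; the diatonic diminished triad there is iio.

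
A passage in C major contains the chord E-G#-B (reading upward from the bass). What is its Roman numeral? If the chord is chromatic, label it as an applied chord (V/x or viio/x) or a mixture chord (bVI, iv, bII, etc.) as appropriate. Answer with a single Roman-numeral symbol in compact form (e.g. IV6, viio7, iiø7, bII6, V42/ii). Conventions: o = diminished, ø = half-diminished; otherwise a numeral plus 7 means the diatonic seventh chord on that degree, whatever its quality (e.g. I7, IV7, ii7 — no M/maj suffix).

V/vi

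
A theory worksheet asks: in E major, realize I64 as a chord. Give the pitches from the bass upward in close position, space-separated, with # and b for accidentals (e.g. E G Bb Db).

B E G#

The numeral's case and figure indicate a major triad. In E major its root, the tonic, is E.
That chord is spelled E-G#-B.
With the 64 figure the chord is in second inversion; from the bass B upward in close position it reads B-E-G#.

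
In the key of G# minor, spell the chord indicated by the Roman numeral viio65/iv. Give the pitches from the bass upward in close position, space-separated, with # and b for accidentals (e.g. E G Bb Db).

D# F# A B#

The slash marks an applied leading-tone chord: viio of iv. In G# minor, iv is C#, so the leading tone to it is B#, a half step below.
Building a fully diminished seventh chord on B# gives B#-D#-F#-A.
The figured bass 65 indicates first inversion, placing the third (D#) in the bass: D#-F#-A-B#.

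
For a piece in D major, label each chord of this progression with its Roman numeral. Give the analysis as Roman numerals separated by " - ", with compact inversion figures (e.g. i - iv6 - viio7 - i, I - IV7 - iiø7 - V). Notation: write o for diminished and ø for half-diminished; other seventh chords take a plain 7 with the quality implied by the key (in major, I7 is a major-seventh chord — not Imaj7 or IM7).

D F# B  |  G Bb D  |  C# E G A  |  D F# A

D-F#-B: minor triad on B = scale degree 6 → vi6.
G-Bb-D: G with this quality isn't in the key; it's iv, borrowed from the parallel minor.
C#-E-G-A: root A is the dominant; dominant seventh chord there is V65.
D-F#-A: major triad on D = scale degree 1 → I.

vi6 - iv - V65 - I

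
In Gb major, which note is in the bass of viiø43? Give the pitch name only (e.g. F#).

Cb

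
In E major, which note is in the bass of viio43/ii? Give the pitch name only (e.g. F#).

B

The applied chord viio43/ii is rooted on E#: E#-G#-B-D.
The figure 43 means second inversion — the fifth is in the bass.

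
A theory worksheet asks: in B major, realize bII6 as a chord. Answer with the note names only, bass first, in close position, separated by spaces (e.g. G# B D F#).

Scale degree 2 in B major is C#; lowering it a half step gives C. bII6 is the Neapolitan sixth — a major triad on the lowered second degree, here in its customary first inversion.
So the chord is C-E-G, a major triad.
The figured bass 6 indicates first inversion, placing the third (E) in the bass: E-G-C.

E G C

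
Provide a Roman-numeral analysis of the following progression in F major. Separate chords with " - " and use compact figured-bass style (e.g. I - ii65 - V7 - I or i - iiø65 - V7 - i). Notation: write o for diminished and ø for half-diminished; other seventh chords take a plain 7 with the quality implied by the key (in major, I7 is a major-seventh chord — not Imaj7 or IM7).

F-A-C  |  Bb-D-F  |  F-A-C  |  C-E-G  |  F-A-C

F-A-C: root F is the tonic; major triad there is I.
Bb-D-F has root Bb, degree 4 in F major, so IV.
F-A-C: root F is the tonic; major triad there is I.
C-E-G: root C is the dominant; major triad there is V.
F-A-C: major triad on F = scale degree 1 → I.

I - IV - I - V - I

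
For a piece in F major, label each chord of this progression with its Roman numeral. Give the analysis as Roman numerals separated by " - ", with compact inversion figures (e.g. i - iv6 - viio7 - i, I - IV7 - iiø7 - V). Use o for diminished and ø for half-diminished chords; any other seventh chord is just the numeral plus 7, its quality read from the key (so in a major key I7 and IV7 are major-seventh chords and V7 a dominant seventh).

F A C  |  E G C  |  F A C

F-A-C has root F, degree 1 in F major, so I.
E-G-C has root C, degree 5 in F major, so V6.
F-A-C: major triad on F = scale degree 1 → I.

I - V6 - I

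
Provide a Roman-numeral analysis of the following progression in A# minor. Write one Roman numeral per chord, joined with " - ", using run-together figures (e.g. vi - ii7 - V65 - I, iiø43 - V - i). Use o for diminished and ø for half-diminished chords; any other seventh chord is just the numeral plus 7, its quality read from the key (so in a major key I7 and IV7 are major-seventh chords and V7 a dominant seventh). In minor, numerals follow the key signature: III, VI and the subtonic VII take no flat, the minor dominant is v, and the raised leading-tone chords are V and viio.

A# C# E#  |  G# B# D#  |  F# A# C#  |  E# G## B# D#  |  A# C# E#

A#-C#-E#: root A# is the tonic; minor triad there is i.
G#-B#-D#: major triad on G# = scale degree 7 → VII.
F#-A#-C#: root F# is the submediant; major triad there is VI.
E#-G##-B#-D#: dominant seventh chord on E# = scale degree 5 → V7.
A#-C#-E#: minor triad on A# = scale degree 1 → i.

i - VII - VI - V7 - i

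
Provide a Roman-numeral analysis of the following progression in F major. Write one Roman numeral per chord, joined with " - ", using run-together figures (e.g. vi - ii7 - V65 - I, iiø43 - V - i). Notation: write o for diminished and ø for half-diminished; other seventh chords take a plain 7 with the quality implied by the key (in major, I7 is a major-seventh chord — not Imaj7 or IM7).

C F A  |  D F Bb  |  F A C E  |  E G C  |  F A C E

I64 - IV6 - I7 - V6 - I7

C-F-A: root F is the tonic; major triad there is I64.
D-F-Bb: root Bb is the subdominant; major triad there is IV6.
F-A-C-E has root F, degree 1 in F major, so I7.
E-G-C: root C is the dominant; major triad there is V6.
F-A-C-E has root F, degree 1 in F major, so I7.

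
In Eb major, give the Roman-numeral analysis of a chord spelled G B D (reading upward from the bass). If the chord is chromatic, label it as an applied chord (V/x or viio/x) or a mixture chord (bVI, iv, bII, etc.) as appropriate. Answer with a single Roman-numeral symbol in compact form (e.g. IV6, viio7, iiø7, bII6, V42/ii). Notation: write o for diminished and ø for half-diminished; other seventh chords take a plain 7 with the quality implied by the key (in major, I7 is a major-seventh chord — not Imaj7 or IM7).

Stacked in thirds the chord is G-B-D: a major triad on G.
G is not a diatonic chord root with this quality in Eb major, but it lies a perfect fifth above C (vi), so the chord functions as an applied dominant of vi.

V/vi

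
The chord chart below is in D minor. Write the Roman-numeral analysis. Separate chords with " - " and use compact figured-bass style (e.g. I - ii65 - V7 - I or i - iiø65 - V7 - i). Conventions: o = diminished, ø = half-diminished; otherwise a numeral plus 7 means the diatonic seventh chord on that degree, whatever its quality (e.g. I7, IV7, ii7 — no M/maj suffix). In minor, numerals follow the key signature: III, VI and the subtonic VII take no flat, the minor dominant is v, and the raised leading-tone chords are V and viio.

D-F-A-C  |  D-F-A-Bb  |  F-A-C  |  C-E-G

i7 - VI65 - III - VII

D-F-A-C has root D, degree 1 in D minor, so i7.
D-F-A-Bb: major seventh chord on Bb = scale degree 6 → VI65.
F-A-C has root F, degree 3 in D minor, so III.
C-E-G: major triad on C = scale degree 7 → VII.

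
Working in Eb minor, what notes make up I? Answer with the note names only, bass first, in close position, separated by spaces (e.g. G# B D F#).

Eb G Bb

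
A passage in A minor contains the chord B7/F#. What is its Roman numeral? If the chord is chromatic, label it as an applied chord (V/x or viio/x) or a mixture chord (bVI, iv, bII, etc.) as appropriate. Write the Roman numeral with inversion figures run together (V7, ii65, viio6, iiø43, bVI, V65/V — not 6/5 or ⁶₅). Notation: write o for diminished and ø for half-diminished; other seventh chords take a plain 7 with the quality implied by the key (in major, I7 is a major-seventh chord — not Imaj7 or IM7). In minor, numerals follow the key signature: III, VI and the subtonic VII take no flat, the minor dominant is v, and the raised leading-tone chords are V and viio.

Stacked in thirds the chord is B-D#-F#-A: a dominant seventh chord on B.
B is not a diatonic chord root with this quality in A minor, but it lies a perfect fifth above E (V), so the chord functions as an applied dominant of V.
With F# in the bass the chord is in second inversion, so the figured bass is 43.

V43/V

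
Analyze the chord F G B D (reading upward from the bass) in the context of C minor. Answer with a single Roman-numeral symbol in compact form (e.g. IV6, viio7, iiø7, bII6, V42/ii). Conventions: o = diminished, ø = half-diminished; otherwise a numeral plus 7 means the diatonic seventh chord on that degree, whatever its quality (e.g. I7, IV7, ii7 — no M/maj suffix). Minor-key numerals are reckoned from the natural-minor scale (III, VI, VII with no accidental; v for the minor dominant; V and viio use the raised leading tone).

V42

The pitches G-B-D-F form a dominant seventh chord rooted on G.
In C minor, G is the dominant; the diatonic dominant seventh chord there is V7.
With F in the bass the chord is in third inversion, so the figured bass is 42.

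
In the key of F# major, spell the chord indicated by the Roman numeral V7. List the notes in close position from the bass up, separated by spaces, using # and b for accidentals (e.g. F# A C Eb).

C# E# G# B

The numeral's case and figure indicate a dominant seventh chord. In F# major its root, the fifth degree, is C#.
Stacking thirds from C# gives C#-E#-G#-B.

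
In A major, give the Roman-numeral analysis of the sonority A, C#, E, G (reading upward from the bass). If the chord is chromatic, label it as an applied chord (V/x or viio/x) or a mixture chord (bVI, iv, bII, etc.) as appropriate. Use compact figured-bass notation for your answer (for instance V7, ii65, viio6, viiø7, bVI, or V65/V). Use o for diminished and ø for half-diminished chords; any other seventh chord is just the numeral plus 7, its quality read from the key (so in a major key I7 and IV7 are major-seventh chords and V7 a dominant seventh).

V7/IV

The pitches A-C#-E-G form a dominant seventh chord rooted on A.
A is not a diatonic chord root with this quality in A major, but it lies a perfect fifth above D (IV), so the chord functions as an applied dominant of IV.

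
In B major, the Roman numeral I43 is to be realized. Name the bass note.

I in B major has root B; the chord is B-D#-F#-A#.
The figure 43 means second inversion — the fifth is in the bass.

F#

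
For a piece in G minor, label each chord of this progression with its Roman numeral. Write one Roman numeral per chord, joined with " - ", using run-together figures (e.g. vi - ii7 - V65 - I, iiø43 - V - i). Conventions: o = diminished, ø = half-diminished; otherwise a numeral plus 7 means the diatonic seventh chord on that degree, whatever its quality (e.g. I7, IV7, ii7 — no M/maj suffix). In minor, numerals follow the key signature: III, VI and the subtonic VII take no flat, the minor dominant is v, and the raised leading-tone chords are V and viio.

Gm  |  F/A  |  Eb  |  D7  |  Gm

i - VII6 - VI - V7 - i

Gm: minor triad on G = scale degree 1 → i.
F/A: major triad on F = scale degree 7 → VII6.
Eb: root Eb is the submediant; major triad there is VI.
D7: root D is the dominant; dominant seventh chord there is V7.
Gm: root G is the tonic; minor triad there is i.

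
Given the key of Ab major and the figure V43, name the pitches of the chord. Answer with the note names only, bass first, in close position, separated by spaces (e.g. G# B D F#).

In Ab major, scale degree 5 is Eb, and the diatonic chord built there is a dominant seventh chord.
That chord is spelled Eb-G-Bb-Db.
With the 43 figure the chord is in second inversion; from the bass Bb upward in close position it reads Bb-Db-Eb-G.

Bb Db Eb G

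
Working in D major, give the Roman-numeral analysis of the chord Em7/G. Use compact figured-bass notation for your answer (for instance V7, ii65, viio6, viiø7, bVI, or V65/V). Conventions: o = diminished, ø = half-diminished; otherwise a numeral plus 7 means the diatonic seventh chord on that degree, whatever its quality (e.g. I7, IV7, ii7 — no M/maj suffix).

ii65

The pitches E-G-B-D form a minor seventh chord rooted on E.
E is scale degree 2 in D major, and a minor seventh chord on that degree is written ii7.
With G in the bass the chord is in first inversion, so the figured bass is 65.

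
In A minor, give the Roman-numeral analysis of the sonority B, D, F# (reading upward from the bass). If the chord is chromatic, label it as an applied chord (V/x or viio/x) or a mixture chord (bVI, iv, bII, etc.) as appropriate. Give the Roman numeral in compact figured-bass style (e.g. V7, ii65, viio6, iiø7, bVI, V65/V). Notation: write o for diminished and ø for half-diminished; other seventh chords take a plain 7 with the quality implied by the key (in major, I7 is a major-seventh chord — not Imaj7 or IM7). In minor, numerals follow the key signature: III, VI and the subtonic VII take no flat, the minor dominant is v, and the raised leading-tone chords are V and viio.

ii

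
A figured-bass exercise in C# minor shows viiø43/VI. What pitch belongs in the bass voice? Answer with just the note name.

D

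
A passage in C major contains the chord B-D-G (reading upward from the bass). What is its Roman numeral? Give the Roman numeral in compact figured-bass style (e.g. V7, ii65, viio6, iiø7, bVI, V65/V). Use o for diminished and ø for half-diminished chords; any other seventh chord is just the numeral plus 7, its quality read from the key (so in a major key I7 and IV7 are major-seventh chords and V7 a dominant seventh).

V6

Stacked in thirds the chord is G-B-D: a major triad on G.
G is scale degree 5 in C major, and a major triad on that degree is written V.
With B in the bass the chord is in first inversion, so the figured bass is 6.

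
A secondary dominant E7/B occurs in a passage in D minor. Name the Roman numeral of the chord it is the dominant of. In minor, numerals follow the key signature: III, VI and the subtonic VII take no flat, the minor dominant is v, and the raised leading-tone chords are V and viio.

The chord is a dominant seventh chord on E.
A dominant resolves down a perfect fifth: E → A. In D minor, A is scale degree 5, i.e. V.

V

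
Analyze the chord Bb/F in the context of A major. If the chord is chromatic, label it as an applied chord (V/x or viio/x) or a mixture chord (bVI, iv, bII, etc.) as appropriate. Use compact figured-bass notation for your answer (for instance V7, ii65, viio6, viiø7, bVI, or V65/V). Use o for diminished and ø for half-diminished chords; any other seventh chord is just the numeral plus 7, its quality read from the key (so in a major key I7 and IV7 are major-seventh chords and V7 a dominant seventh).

bII64

Stacked in thirds the chord is Bb-D-F: a major triad on Bb.
Bb is the lowered second degree of A major (diatonic 2 would be B). This is the Neapolitan chord — a major triad on the lowered second degree.
With F in the bass the chord is in second inversion, so the figured bass is 64.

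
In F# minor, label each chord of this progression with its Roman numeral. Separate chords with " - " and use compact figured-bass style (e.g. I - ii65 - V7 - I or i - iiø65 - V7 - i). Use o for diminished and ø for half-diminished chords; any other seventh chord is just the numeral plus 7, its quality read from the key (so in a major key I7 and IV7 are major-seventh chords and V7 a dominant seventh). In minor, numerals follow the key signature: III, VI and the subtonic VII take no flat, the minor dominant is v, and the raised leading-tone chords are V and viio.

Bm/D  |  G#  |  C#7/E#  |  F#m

iv6 - V/V - V65 - i

Bm/D: root B is the subdominant; minor triad there is iv6.
G#: a major triad on G#, the applied dominant of V → V/V.
C#7/E#: dominant seventh chord on C# = scale degree 5 → V65.
F#m has root F#, degree 1 in F# minor, so i.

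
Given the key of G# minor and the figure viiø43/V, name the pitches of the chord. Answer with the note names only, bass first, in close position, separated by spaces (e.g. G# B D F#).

viiø43/V is a secondary leading-tone chord. The target V is D# in G# minor; the applied chord is rooted a semitone below, on C##.
Building a half-diminished seventh chord on C## gives C##-E#-G#-B#.
With the 43 figure the chord is in second inversion; from the bass G# upward in close position it reads G#-B#-C##-E#.

G# B# C## E#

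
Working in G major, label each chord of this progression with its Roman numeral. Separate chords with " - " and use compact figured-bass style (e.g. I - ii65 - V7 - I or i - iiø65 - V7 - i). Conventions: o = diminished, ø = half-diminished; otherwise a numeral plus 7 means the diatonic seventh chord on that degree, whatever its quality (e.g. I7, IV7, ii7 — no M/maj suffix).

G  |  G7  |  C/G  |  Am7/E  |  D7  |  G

G: root G is the tonic; major triad there is I.
G7 is the secondary dominant of IV (dominant seventh chord on G): V7/IV.
C/G: major triad on C = scale degree 4 → IV64.
Am7/E: root A is the supertonic; minor seventh chord there is ii43.
D7: dominant seventh chord on D = scale degree 5 → V7.
G has root G, degree 1 in G major, so I.

I - V7/IV - IV64 - ii43 - V7 - I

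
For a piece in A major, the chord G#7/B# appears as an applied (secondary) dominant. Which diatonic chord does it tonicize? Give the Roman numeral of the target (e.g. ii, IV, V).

The chord is a dominant seventh chord on G#.
A dominant resolves down a perfect fifth: G# → C#. In A major, C# is scale degree 3, i.e. iii.

iii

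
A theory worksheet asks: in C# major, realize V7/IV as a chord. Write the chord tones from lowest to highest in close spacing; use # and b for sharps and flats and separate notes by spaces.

V7/IV is a secondary dominant — the dominant seventh of IV. IV in C# major is F#, so the applied chord's root is C#, a perfect fifth above.
Building a dominant seventh chord on C# gives C#-E#-G#-B.

C# E# G# B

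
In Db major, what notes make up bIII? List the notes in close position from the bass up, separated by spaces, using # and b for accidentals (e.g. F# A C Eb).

Fb Ab Cb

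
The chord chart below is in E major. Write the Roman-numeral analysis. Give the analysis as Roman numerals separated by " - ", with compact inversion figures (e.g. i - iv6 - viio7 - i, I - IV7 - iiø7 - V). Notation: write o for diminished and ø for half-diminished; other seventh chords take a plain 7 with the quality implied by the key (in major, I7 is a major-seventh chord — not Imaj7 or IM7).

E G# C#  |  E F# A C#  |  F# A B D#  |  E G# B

E-G#-C# has root C#, degree 6 in E major, so vi6.
E-F#-A-C#: minor seventh chord on F# = scale degree 2 → ii42.
F#-A-B-D# has root B, degree 5 in E major, so V43.
E-G#-B: root E is the tonic; major triad there is I.

vi6 - ii42 - V43 - I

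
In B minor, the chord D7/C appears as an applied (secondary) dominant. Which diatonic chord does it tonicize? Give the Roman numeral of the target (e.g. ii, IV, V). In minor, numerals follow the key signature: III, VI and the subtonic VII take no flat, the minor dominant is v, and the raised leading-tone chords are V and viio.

The chord is a dominant seventh chord on D.
A dominant resolves down a perfect fifth: D → G. In B minor, G is scale degree 6, i.e. VI.

VI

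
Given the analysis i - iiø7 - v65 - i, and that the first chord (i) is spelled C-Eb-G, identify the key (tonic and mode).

C minor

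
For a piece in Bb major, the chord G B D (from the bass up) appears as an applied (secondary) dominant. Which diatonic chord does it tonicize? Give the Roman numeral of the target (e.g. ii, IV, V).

The chord is a major triad on G.
A dominant resolves down a perfect fifth: G → C. In Bb major, C is scale degree 2, i.e. ii.

ii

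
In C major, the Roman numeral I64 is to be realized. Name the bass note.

G

I in C major has root C; the chord is C-E-G.
The figure 64 means second inversion — the fifth is in the bass.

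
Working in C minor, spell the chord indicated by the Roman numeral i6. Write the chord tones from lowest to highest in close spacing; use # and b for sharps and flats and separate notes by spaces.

Eb G C

The numeral's case and figure indicate a minor triad. In C minor its root, the tonic, is C.
That chord is spelled C-Eb-G.
With the 6 figure the chord is in first inversion; from the bass Eb upward in close position it reads Eb-G-C.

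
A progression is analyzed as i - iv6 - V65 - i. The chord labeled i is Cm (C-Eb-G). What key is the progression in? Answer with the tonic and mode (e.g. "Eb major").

The anchor chord is a minor triad on C, labeled i.
If C is scale degree 1 and the mode makes that degree carry a minor triad, the tonic is C and the mode is minor.

C minor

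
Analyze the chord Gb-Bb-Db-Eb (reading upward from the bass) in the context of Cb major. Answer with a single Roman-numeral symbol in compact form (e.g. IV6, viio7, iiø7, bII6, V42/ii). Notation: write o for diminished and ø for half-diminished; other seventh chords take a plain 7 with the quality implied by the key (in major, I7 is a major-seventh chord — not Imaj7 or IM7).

The pitches Eb-Gb-Bb-Db form a minor seventh chord rooted on Eb.
Eb is scale degree 3 in Cb major, and a minor seventh chord on that degree is written iii7.
With Gb in the bass the chord is in first inversion, so the figured bass is 65.

iii65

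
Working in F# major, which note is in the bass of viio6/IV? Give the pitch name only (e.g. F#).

The applied chord viio6/IV is rooted on A#: A#-C#-E.
The figure 6 means first inversion — the third is in the bass.

C#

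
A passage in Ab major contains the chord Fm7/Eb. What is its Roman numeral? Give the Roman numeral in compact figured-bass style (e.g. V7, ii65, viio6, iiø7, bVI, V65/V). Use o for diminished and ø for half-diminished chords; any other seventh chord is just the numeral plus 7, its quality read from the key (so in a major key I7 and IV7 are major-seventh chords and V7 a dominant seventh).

vi42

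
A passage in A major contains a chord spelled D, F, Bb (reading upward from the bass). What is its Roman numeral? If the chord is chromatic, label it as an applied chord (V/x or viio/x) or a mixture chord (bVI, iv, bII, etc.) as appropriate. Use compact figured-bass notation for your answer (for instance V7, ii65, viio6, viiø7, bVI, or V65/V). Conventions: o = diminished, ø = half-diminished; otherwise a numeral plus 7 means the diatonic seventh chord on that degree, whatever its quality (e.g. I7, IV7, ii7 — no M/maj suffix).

The pitches Bb-D-F form a major triad rooted on Bb.
Bb is the lowered second degree of A major (diatonic 2 would be B). This is the Neapolitan sixth — a major triad on the lowered second degree, here in its customary first inversion.
With D in the bass the chord is in first inversion, so the figured bass is 6.

bII6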